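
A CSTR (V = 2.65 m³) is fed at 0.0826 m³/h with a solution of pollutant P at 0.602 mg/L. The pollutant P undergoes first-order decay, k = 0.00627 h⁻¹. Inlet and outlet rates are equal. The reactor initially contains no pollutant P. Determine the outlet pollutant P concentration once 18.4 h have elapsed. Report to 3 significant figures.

Species balance: V dC/dt = Q C_in − Q C − k V C.
This is linear with rate a = Q/V + k = 0.037440 h⁻¹.
C_ss = Q C_in/(Q + kV) = 0.50118 mg/L; C(t) = C_ss + (C₀ − C_ss) e^(−a t).
C(18.4) = 0.50118 + (-0.50118)·e^(−0.037440·18.4) = 0.50118 + (-0.50118)·0.50213 = 0.24952 mg/L.

0.250 mg/L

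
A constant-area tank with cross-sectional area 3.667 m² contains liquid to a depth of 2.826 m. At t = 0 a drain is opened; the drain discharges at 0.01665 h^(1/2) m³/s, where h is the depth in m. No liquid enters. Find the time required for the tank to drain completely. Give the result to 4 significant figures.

Unsteady balance on liquid volume: A dh/dt = −0.01665 √h.
This is separable: 2 d(√h)/dt = −0.01665/A, so √h = √h₀ − (0.01665/(2A)) t.
Set h = 0: 2√h₀ = (0.01665/A) t_empty ⇒ t_empty = 2A√h₀/0.01665.
t_empty = 2·3.667·√2.826/0.01665 = 7.33400·1.68107/0.01665 = 740.479 s.

740.5 s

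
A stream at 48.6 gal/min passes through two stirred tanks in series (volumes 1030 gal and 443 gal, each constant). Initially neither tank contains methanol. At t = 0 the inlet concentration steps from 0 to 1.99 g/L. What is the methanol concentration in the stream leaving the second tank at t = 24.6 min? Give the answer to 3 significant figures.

0.997 g/L

Time constants: τᵢ = Vᵢ/Q for each well-mixed tank.
τ₁ = 1030/48.6 = 21.193 min; τ₂ = 443/48.6 = 9.1152 min.
Solving the cascade with C₁(0)=C₂(0)=0 gives C₂(t) = C_in[1 − (τ₁ e^(−t/τ₁) − τ₂ e^(−t/τ₂))/(τ₁ − τ₂)].
At t = 24.6: e^(−t/τ₁) = 0.31325, e^(−t/τ₂) = 0.067287.
C₂ = 1.99·[1 − (21.193·0.31325 − 9.1152·0.067287)/(12.078)] = 1.99·0.50112 = 0.99722 g/L.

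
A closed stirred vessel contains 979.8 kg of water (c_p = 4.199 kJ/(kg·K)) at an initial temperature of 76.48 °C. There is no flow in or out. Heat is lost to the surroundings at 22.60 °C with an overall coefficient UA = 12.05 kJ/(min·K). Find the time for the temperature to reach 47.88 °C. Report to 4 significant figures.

258.4 min

Lumped-capacitance energy balance: M c_p dT/dt = UA(T_amb − T).
τ = M c_p/UA = 341.426 min; T_ss = T_amb = 22.6000 °C.
T(t) = T_ss + (T₀ − T_ss)e^(−t/τ); set T = 47.88:
t = −τ ln[(T − T_ss)/(T₀ − T_ss)] = −341.426 · ln(0.469191) = 258.372 min.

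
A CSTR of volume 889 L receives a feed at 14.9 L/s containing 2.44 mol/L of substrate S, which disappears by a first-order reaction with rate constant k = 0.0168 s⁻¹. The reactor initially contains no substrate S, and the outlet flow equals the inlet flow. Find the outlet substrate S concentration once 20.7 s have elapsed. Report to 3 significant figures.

V dC/dt = Q(C_in − C) − k V C.
This is linear with rate a = Q/V + k = 0.033560 s⁻¹.
C_ss = Q C_in/(Q + kV) = 1.2186 mol/L; C(t) = C_ss + (C₀ − C_ss) e^(−a t).
C(20.7) = 1.2186 + (-1.2186)·e^(−0.033560·20.7) = 1.2186 + (-1.2186)·0.49922 = 0.61023 mol/L.

0.610 mol/L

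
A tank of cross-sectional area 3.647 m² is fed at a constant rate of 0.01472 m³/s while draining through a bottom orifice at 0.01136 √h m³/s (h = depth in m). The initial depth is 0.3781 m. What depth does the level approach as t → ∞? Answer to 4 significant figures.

A dh/dt = Q_in − 0.01136 √h. Steady state requires inflow = outflow:
Q_in = 0.01136 √h_ss ⇒ √h_ss = 0.01472/0.01136 = 1.29577.
h_ss = 1.29577² = 1.67903 m. (Since h₀ = 0.3781 m < h_ss, the level will rise toward this value.)

1.679 m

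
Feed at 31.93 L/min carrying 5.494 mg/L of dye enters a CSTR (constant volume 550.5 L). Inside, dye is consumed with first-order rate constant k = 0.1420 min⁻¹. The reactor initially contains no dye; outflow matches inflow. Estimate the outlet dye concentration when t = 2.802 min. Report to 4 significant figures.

0.6836 mg/L

Accumulation = in − out − consumed: V dC/dt = Q C_in − Q C − k V C.
dC/dt = (Q/V) C_in − (Q/V + k) C; effective rate a = Q/V + k = 0.0580018 + 0.1420 = 0.200002 min⁻¹.
C_ss = Q C_in/(Q + kV) = 1.59330 mg/L; C(t) = C_ss + (C₀ − C_ss) e^(−a t).
C(2.802) = 1.59330 + (-1.59330)·e^(−0.200002·2.802) = 1.59330 + (-1.59330)·0.570978 = 0.683559 mg/L.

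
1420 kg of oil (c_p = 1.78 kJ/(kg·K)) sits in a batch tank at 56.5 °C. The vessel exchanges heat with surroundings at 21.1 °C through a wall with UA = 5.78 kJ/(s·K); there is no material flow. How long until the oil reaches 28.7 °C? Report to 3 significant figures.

673 s

Lumped-capacitance energy balance: M c_p dT/dt = UA(T_amb − T).
τ = M c_p/UA = 437.30 s; T_ss = T_amb = 21.100 °C.
T(t) = T_ss + (T₀ − T_ss)e^(−t/τ); set T = 28.7:
t = −τ ln[(T − T_ss)/(T₀ − T_ss)] = −437.30 · ln(0.21469) = 672.82 s.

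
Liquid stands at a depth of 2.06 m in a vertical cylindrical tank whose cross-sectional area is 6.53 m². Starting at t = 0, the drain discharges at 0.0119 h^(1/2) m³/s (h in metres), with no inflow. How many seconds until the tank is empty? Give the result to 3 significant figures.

1580 s

With no inflow, A dh/dt = −0.0119 √h.
Separate and integrate: 2(√h − √h₀) = −(0.0119/A) t.
Set h = 0: 2√h₀ = (0.0119/A) t_empty ⇒ t_empty = 2A√h₀/0.0119.
t_empty = 2·6.53·√2.06/0.0119 = 13.060·1.4353/0.0119 = 1575.2 s.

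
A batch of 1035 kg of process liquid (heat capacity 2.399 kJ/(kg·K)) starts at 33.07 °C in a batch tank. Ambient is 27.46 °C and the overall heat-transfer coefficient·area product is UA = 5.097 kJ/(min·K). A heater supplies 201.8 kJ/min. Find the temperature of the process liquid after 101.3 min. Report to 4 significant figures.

39.45 °C

Lumped-capacitance energy balance: M c_p dT/dt = UA(T_amb − T) + Q̇.
dT/dt = (T_ss − T)/τ with T_ss = T_amb + Q̇/UA = 27.46 + 201.8/5.097 = 67.0519 °C, τ = M c_p/UA = 1035·2.399/5.097 = 487.142 min.
T approaches T_ss exponentially: T(t) = T_ss + (T₀ − T_ss) e^(−t/τ).
T(101.3) = 67.0519 + (-33.9819)·0.812250 = 39.4501 °C.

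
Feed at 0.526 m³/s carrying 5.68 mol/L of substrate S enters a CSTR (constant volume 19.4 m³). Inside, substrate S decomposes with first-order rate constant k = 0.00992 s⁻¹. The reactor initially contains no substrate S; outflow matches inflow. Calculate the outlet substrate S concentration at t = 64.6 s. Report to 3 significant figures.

V dC/dt = Q(C_in − C) − k V C.
This is linear with rate a = Q/V + k = 0.037033 s⁻¹.
C_ss = Q C_in/(Q + kV) = 4.1585 mol/L; C(t) = C_ss + (C₀ − C_ss) e^(−a t).
C(64.6) = 4.1585 + (-4.1585)·e^(−0.037033·64.6) = 4.1585 + (-4.1585)·0.091414 = 3.7784 mol/L.

3.78 mol/L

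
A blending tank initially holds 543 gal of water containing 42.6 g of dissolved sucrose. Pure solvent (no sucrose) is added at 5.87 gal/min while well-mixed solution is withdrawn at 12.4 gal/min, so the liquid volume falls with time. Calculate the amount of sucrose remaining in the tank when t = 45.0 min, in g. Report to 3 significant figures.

9.70 g

Let m(t) be the amount of sucrose. Volume: V(t) = V₀ + (Q_in − Q_out) t = 543 − 6.5300 t; V(45.0) = 249.15 gal.
Solute balance: dm/dt = 0 − Q_out C = −Q_out m/V(t).
Separate: dm/m = −Q_out dt/V(t) ⇒ ln(m/m₀) = −(Q_out/(Q_in−Q_out)) ln(V/V₀).
m = m₀ (V₀/V)^(Q_out/(Q_in−Q_out)) = 42.6 × (543/249.15)^(-1.8989) = 9.7035 g.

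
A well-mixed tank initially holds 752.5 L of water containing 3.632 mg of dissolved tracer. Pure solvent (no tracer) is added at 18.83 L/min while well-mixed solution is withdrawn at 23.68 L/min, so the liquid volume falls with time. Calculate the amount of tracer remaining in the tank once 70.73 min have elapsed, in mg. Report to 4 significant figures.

0.1861 mg

Let m(t) be the amount of tracer. Volume: V(t) = V₀ + (Q_in − Q_out) t = 752.5 − 4.85000 t; V(70.73) = 409.459 L.
Species balance (pure solvent in): dm/dt = −Q_out · m/V(t).
dm/m = −Q_out dt/(V₀ − 4.85000 t); integrating gives ln(m/m₀) = −(Q_out/(Q_in−Q_out)) ln(V/V₀).
m = m₀ (V₀/V)^(Q_out/(Q_in−Q_out)) = 3.632 × (752.5/409.459)^(-4.88247) = 0.186093 mg.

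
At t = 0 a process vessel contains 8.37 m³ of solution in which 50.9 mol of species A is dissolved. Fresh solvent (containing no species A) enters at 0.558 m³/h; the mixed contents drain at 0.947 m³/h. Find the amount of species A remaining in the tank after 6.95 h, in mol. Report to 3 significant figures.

19.7 mol

Total volume: dV/dt = Q_in − Q_out = -0.38900 m³/h, so V(t) = 8.37 − 0.38900 t and V(6.95) = 5.6664 m³.
No species A enters, so dm/dt = −Q_out · (m/V).
dm/m = −Q_out dt/(V₀ − 0.38900 t); integrating gives ln(m/m₀) = −(Q_out/(Q_in−Q_out)) ln(V/V₀).
m = m₀ (V₀/V)^(Q_out/(Q_in−Q_out)) = 50.9 × (8.37/5.6664)^(-2.4344) = 19.692 mol.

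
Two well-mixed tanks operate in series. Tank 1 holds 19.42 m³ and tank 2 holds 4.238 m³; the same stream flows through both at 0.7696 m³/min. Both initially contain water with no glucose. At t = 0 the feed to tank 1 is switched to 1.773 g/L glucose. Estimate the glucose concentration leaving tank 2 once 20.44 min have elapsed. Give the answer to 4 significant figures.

0.7762 g/L

Species balance on tank i: dCᵢ/dt = (Cᵢ₋₁ − Cᵢ)/τᵢ with τᵢ = Vᵢ/Q.
τ₁ = 19.42/0.7696 = 25.2339 min; τ₂ = 4.238/0.7696 = 5.50676 min.
Solving the cascade with C₁(0)=C₂(0)=0 gives C₂(t) = C_in[1 − (τ₁ e^(−t/τ₁) − τ₂ e^(−t/τ₂))/(τ₁ − τ₂)].
At t = 20.44: e^(−t/τ₁) = 0.444848, e^(−t/τ₂) = 0.0244334.
C₂ = 1.773·[1 − (25.2339·0.444848 − 5.50676·0.0244334)/(19.7271)] = 1.773·0.437794 = 0.776209 g/L.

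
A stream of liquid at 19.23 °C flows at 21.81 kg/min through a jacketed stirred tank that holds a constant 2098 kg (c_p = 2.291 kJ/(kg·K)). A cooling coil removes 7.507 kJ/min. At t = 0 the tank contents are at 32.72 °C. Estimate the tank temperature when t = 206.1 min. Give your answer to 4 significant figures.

Energy balance: M c_p dT/dt = ṁ c_p (T_in − T) − 7.507.
τ = M/ṁ = 96.1944 min; T_ss = T_in − Q̇/(ṁ c_p) = 19.23 − 7.507/(21.81·2.291) = 19.0798 °C.
T approaches T_ss exponentially: T(t) = T_ss + (T₀ − T_ss) e^(−t/τ).
T(206.1) = 19.0798 + (13.6402)·e^(−206.1/96.1944) = 19.0798 + (13.6402)·0.117357 = 20.6805 °C.

20.68 °C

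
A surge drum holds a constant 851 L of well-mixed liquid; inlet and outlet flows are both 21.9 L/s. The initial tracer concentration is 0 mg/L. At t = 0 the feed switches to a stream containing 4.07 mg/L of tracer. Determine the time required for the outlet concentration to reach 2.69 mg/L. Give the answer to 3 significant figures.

42.0 s

Unsteady species balance (constant V, well mixed): V dC/dt = Q(C_in − C), so τ = V/Q = 38.858 s.
C(t) = C_in + (C₀ − C_in) e^(−t/τ). Set C = 2.69 and solve for t:
e^(−t/τ) = (C − C_in)/(C₀ − C_in) = (2.69 − 4.07)/(0 − 4.07) = 0.33907
t = −τ ln(…) = 38.858 × 1.0816 = 42.028 s.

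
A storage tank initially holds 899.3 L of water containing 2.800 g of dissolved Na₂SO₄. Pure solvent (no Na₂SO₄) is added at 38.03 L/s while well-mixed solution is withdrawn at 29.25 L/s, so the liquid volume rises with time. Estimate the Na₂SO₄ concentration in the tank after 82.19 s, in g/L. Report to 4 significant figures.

0.0002427 g/L

Total volume: dV/dt = Q_in − Q_out = 8.78000 L/s, so V(t) = 899.3 + 8.78000 t and V(82.19) = 1620.93 L.
Solute balance: dm/dt = 0 − Q_out C = −Q_out m/V(t).
dm/m = −Q_out dt/(V₀ + 8.78000 t); integrating gives ln(m/m₀) = −(Q_out/(Q_in−Q_out)) ln(V/V₀).
m = m₀ (V₀/V)^(Q_out/(Q_in−Q_out)) = 2.800 × (899.3/1620.93)^(3.33144) = 0.393351 g.
C = m/V = 0.393351/1620.93 = 0.000242670 g/L.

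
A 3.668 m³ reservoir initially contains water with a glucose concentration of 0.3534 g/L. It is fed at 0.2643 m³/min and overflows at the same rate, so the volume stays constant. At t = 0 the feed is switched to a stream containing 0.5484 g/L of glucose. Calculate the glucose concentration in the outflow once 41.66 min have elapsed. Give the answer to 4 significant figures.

0.5387 g/L

Unsteady species balance (constant V, well mixed): V dC/dt = Q(C_in − C).
Time constant τ = V/Q = 3.668/0.2643 = 13.8782 min.
C approaches C_in exponentially: C(t) = C_in + (C₀ − C_in) e^(−t/τ).
C(41.66) = 0.5484 + (0.3534 − 0.5484)·e^(−41.66/13.8782) = 0.5484 + (-0.195000)·0.0496957 = 0.538709 g/L.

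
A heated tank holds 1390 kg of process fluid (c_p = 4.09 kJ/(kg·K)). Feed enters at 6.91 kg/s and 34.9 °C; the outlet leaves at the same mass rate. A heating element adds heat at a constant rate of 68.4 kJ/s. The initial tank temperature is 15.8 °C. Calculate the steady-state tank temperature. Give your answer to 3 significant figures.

37.3 °C

M c_p dT/dt = ṁ c_p (T_in − T) + Q̇.
At steady state dT/dt = 0 ⇒ T_ss = T_in + Q̇/(ṁ c_p) = 34.9 + 68.4/(6.91·4.09) = 37.320 °C.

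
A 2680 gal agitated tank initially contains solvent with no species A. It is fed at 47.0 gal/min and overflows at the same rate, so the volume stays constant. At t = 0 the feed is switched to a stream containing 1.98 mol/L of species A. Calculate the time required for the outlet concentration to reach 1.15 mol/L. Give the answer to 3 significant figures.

Accumulation = in − out for the solute gives V dC/dt = Q(C_in − C), so τ = V/Q = 57.021 min.
C(t) = C_in + (C₀ − C_in) e^(−t/τ). Set C = 1.15 and solve for t:
e^(−t/τ) = (C − C_in)/(C₀ − C_in) = (1.15 − 1.98)/(0 − 1.98) = 0.41919
t = −τ ln(…) = 57.021 × 0.86943 = 49.576 min.

49.6 min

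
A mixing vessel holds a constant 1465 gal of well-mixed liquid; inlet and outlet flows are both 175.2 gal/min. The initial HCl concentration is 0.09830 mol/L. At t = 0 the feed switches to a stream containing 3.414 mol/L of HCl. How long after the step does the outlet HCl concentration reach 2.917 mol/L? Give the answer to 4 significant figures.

Species balance: V dC/dt = Q(C_in − C) ⇒ τ = V/Q = 8.36187 min.
C(t) = C_in + (C₀ − C_in) e^(−t/τ). Set C = 2.917 and solve for t:
e^(−t/τ) = (C − C_in)/(C₀ − C_in) = (2.917 − 3.414)/(0.09830 − 3.414) = 0.149893
t = −τ ln(…) = 8.36187 × 1.89783 = 15.8694 min.

15.87 min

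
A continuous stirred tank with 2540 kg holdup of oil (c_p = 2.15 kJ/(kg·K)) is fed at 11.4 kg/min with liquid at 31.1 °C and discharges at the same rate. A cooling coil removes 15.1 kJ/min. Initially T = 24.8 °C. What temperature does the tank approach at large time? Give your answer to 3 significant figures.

Energy balance: M c_p dT/dt = ṁ c_p (T_in − T) − 15.1.
At steady state dT/dt = 0 ⇒ T_ss = T_in − Q̇/(ṁ c_p) = 31.1 − 15.1/(11.4·2.15) = 30.484 °C.

30.5 °C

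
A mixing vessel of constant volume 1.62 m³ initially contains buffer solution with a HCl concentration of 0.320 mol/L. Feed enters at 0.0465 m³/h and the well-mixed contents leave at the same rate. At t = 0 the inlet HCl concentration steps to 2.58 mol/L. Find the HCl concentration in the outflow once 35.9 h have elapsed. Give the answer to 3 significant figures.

Mass balance on the solute (V constant): V dC/dt = Q(C_in − C).
Rewrite as dC/dt + C/τ = C_in/τ, τ = V/Q = 34.839 h.
C approaches C_in exponentially: C(t) = C_in + (C₀ − C_in) e^(−t/τ).
C(35.9) = 2.58 + (0.320 − 2.58)·e^(−35.9/34.839) = 2.58 + (-2.2600)·0.35684 = 1.7735 mol/L.

1.77 mol/L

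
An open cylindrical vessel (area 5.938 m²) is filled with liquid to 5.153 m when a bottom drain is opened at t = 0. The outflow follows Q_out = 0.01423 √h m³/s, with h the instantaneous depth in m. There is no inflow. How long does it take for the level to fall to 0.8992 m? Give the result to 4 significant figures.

A dh/dt = −Q_out = −0.01423 √h.
This is separable: 2 d(√h)/dt = −0.01423/A, so √h = √h₀ − (0.01423/(2A)) t.
t = 2A(√h₀ − √h)/0.01423 = 2·5.938·(√5.153 − √0.8992)/0.01423
  = 11.8760 × (2.27002 − 0.948262) / 0.01423 = 1103.11 s.

1103 s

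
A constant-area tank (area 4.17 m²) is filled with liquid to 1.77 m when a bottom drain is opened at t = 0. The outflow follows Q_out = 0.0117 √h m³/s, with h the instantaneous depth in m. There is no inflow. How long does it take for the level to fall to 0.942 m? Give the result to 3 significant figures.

Unsteady balance on liquid volume: A dh/dt = −0.0117 √h.
∫ h^(−1/2) dh = −(0.0117/A) ∫ dt, giving 2√h = 2√h₀ − (0.0117/A) t.
t = 2A(√h₀ − √h)/0.0117 = 2·4.17·(√1.77 − √0.942)/0.0117
  = 8.3400 × (1.3304 − 0.97057) / 0.0117 = 256.51 s.

257 s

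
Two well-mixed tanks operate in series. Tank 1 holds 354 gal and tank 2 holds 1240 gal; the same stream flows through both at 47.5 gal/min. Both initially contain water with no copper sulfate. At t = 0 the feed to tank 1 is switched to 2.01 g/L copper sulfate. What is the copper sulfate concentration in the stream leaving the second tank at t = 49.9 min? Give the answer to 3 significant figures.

Species balance on tank i: dCᵢ/dt = (Cᵢ₋₁ − Cᵢ)/τᵢ with τᵢ = Vᵢ/Q.
τ₁ = 354/47.5 = 7.4526 min; τ₂ = 1240/47.5 = 26.105 min.
Solving the cascade with C₁(0)=C₂(0)=0 gives C₂(t) = C_in[1 − (τ₁ e^(−t/τ₁) − τ₂ e^(−t/τ₂))/(τ₁ − τ₂)].
At t = 49.9: e^(−t/τ₁) = 0.0012363, e^(−t/τ₂) = 0.14786.
C₂ = 2.01·[1 − (7.4526·0.0012363 − 26.105·0.14786)/(-18.653)] = 2.01·0.79356 = 1.5951 g/L.

1.60 g/L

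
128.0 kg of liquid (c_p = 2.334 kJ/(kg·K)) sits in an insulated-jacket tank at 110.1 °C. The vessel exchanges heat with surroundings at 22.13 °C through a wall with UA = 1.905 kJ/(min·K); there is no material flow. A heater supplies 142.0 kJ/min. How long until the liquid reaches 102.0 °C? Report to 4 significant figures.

Heat balance on the well-mixed liquid: M c_p dT/dt = −UA(T − T_amb) + Q̇.
τ = M c_p/UA = 156.825 min; T_ss = T_amb + Q̇/UA = 22.13 + 142.0/1.905 = 96.6707 °C.
T(t) = T_ss + (T₀ − T_ss)e^(−t/τ); set T = 102.0:
t = −τ ln[(T − T_ss)/(T₀ − T_ss)] = −156.825 · ln(0.396842) = 144.941 min.

144.9 min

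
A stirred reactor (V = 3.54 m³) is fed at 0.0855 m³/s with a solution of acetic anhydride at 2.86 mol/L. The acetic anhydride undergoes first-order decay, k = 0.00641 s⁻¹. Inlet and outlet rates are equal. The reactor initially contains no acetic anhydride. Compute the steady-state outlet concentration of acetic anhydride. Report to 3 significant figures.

Accumulation = in − out − consumed: V dC/dt = Q C_in − Q C − k V C.
At steady state: 0 = Q C_in − (Q + kV) C_ss, so C_ss = Q C_in/(Q + kV).
C_ss = 0.0855·2.86/(0.0855 + 0.00641·3.54) = 0.24453/0.10819 = 2.2602 mol/L.

2.26 mol/L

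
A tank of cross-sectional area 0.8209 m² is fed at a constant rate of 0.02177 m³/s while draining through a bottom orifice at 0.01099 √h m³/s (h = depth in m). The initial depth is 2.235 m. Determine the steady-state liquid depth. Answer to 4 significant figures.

3.924 m

A dh/dt = Q_in − 0.01099 √h. Steady state requires inflow = outflow:
Q_in = 0.01099 √h_ss ⇒ √h_ss = 0.02177/0.01099 = 1.98089.
h_ss = 1.98089² = 3.92393 m. (Since h₀ = 2.235 m < h_ss, the level will rise toward this value.)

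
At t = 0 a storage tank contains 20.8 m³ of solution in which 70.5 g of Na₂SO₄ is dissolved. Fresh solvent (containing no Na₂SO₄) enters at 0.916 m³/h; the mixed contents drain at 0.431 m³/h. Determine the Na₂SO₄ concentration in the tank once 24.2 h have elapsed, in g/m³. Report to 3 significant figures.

1.46 g/m³

Total volume: dV/dt = Q_in − Q_out = 0.48500 m³/h, so V(t) = 20.8 + 0.48500 t and V(24.2) = 32.537 m³.
Species balance (pure solvent in): dm/dt = −Q_out · m/V(t).
Separate: dm/m = −Q_out dt/V(t) ⇒ ln(m/m₀) = −(Q_out/(Q_in−Q_out)) ln(V/V₀).
m = m₀ (V₀/V)^(Q_out/(Q_in−Q_out)) = 70.5 × (20.8/32.537)^(0.88866) = 47.371 g.
C = m/V = 47.371/32.537 = 1.4559 g/m³.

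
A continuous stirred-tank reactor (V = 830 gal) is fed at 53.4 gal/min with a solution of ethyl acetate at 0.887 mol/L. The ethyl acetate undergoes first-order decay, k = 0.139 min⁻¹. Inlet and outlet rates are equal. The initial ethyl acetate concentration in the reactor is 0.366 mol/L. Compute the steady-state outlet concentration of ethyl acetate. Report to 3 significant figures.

Species balance: V dC/dt = Q C_in − Q C − k V C.
At steady state: 0 = Q C_in − (Q + kV) C_ss, so C_ss = Q C_in/(Q + kV).
C_ss = 53.4·0.887/(53.4 + 0.139·830) = 47.366/168.77 = 0.28065 mol/L.

0.281 mol/L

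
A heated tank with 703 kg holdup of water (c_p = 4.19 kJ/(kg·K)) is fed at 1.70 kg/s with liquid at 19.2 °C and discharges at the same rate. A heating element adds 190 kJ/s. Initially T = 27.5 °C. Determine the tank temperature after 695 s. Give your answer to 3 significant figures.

M c_p dT/dt = ṁ c_p (T_in − T) + Q̇.
Rearrange: dT/dt = (T_ss − T)/τ with τ = M/ṁ = 413.53 s and T_ss = T_in + Q̇/(ṁ c_p) = 45.874 °C.
T approaches T_ss exponentially: T(t) = T_ss + (T₀ − T_ss) e^(−t/τ).
T(695) = 45.874 + (-18.374)·e^(−695/413.53) = 45.874 + (-18.374)·0.18625 = 42.452 °C.

42.5 °C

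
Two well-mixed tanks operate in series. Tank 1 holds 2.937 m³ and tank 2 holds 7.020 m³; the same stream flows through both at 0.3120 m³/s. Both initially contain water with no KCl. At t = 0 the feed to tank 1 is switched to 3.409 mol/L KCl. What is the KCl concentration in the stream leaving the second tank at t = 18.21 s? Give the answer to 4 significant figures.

1.154 mol/L

Species balance on tank i: dCᵢ/dt = (Cᵢ₋₁ − Cᵢ)/τᵢ with τᵢ = Vᵢ/Q.
τ₁ = 2.937/0.3120 = 9.41346 s; τ₂ = 7.020/0.3120 = 22.5000 s.
Solving the cascade with C₁(0)=C₂(0)=0 gives C₂(t) = C_in[1 − (τ₁ e^(−t/τ₁) − τ₂ e^(−t/τ₂))/(τ₁ − τ₂)].
At t = 18.21: e^(−t/τ₁) = 0.144502, e^(−t/τ₂) = 0.445155.
C₂ = 3.409·[1 − (9.41346·0.144502 − 22.5000·0.445155)/(-13.0865)] = 3.409·0.338578 = 1.15421 mol/L.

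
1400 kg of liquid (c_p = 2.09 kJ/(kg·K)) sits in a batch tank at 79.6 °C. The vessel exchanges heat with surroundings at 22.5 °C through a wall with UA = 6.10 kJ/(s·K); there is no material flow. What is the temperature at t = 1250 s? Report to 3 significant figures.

26.7 °C

Lumped-capacitance energy balance: M c_p dT/dt = UA(T_amb − T).
dT/dt = (T_ss − T)/τ with T_ss = T_amb = 22.500 °C, τ = M c_p/UA = 1400·2.09/6.10 = 479.67 s.
T approaches T_ss exponentially: T(t) = T_ss + (T₀ − T_ss) e^(−t/τ).
T(1250) = 22.500 + (57.100)·0.073833 = 26.716 °C.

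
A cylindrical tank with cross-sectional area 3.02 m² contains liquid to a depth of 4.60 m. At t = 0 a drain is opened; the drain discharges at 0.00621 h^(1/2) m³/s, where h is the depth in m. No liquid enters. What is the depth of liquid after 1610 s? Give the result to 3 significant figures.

A dh/dt = −Q_out = −0.00621 √h.
This is separable: 2 d(√h)/dt = −0.00621/A, so √h = √h₀ − (0.00621/(2A)) t.
√h = √4.60 − 0.00621·1610/(2·3.02) = 2.1448 − 1.6553 = 0.48945.
h = 0.48945² = 0.23956 m.

0.240 m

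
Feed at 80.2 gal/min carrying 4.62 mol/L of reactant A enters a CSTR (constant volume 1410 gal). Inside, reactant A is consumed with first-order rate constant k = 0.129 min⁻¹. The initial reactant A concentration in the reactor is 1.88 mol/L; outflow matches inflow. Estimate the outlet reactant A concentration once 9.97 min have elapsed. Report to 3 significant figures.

1.49 mol/L

Species balance: V dC/dt = Q C_in − Q C − k V C.
dC/dt = (Q/V) C_in − (Q/V + k) C; effective rate a = Q/V + k = 0.056879 + 0.129 = 0.18588 min⁻¹.
C_ss = Q C_in/(Q + kV) = 1.4137 mol/L; C(t) = C_ss + (C₀ − C_ss) e^(−a t).
C(9.97) = 1.4137 + (0.46627)·e^(−0.18588·9.97) = 1.4137 + (0.46627)·0.15673 = 1.4868 mol/L.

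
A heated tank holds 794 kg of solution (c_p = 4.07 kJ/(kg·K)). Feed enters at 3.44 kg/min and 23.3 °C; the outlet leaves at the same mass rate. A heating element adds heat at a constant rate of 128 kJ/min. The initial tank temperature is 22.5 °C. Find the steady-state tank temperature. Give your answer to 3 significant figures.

32.4 °C

Energy balance: M c_p dT/dt = ṁ c_p (T_in − T) + 128.
At steady state dT/dt = 0 ⇒ T_ss = T_in + Q̇/(ṁ c_p) = 23.3 + 128/(3.44·4.07) = 32.442 °C.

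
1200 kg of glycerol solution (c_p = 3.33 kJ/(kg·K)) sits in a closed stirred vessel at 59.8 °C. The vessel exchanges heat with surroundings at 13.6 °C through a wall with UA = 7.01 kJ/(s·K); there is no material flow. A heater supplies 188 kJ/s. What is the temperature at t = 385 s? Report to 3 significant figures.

50.3 °C

Lumped-capacitance energy balance: M c_p dT/dt = UA(T_amb − T) + Q̇.
dT/dt = (T_ss − T)/τ with T_ss = T_amb + Q̇/UA = 13.6 + 188/7.01 = 40.419 °C, τ = M c_p/UA = 1200·3.33/7.01 = 570.04 s.
Integrating: T(t) = T_ss + (T₀ − T_ss) e^(−t/τ).
T(385) = 40.419 + (19.381)·0.50896 = 50.283 °C.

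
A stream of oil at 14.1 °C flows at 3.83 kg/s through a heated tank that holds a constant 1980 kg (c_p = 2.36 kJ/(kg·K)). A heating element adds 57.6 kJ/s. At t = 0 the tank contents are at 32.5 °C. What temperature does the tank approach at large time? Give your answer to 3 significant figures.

Unsteady energy balance on the tank contents: M c_p dT/dt = ṁ c_p (T_in − T) + 57.6.
At steady state dT/dt = 0 ⇒ T_ss = T_in + Q̇/(ṁ c_p) = 14.1 + 57.6/(3.83·2.36) = 20.473 °C.

20.5 °C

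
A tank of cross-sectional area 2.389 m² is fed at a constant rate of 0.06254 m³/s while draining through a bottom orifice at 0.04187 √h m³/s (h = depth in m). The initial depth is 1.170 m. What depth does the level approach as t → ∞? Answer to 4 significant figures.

Level balance: A dh/dt = 0.06254 − 0.04187 √h. Setting dh/dt = 0:
Q_in = 0.04187 √h_ss ⇒ √h_ss = 0.06254/0.04187 = 1.49367.
h_ss = 1.49367² = 2.23105 m. (Since h₀ = 1.170 m < h_ss, the level will rise toward this value.)

2.231 m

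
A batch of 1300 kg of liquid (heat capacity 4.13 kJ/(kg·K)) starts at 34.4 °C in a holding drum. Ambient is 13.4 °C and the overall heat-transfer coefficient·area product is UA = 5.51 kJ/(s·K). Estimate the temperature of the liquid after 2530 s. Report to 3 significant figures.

Lumped-capacitance energy balance: M c_p dT/dt = UA(T_amb − T).
dT/dt = (T_ss − T)/τ with T_ss = T_amb = 13.400 °C, τ = M c_p/UA = 1300·4.13/5.51 = 974.41 s.
Integrating: T(t) = T_ss + (T₀ − T_ss) e^(−t/τ).
T(2530) = 13.400 + (21.000)·0.074538 = 14.965 °C.

15.0 °C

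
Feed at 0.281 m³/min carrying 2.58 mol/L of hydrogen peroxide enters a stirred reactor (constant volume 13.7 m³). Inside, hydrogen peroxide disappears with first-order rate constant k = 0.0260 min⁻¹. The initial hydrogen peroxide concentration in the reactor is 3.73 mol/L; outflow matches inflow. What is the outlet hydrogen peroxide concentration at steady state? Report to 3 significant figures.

1.14 mol/L

V dC/dt = Q(C_in − C) − k V C.
Steady state (dC/dt = 0): C_ss = Q C_in/(Q + kV) = C_in/(1 + kV/Q).
C_ss = 0.281·2.58/(0.281 + 0.0260·13.7) = 0.72498/0.63720 = 1.1378 mol/L.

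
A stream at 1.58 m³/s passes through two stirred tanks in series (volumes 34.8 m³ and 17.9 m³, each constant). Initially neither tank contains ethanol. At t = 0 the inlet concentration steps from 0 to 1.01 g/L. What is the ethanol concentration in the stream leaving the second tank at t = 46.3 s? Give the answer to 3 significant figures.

Each tank obeys Vᵢ dCᵢ/dt = Q(Cᵢ₋₁ − Cᵢ), so τᵢ = Vᵢ/Q.
τ₁ = 34.8/1.58 = 22.025 s; τ₂ = 17.9/1.58 = 11.329 s.
Tank 1: C₁ = C_in(1 − e^(−t/τ₁)). Tank 2 (τ₁ ≠ τ₂): C₂ = C_in[1 − (τ₁ e^(−t/τ₁) − τ₂ e^(−t/τ₂))/(τ₁ − τ₂)].
At t = 46.3: e^(−t/τ₁) = 0.12220, e^(−t/τ₂) = 0.016793.
C₂ = 1.01·[1 − (22.025·0.12220 − 11.329·0.016793)/(10.696)] = 1.01·0.76616 = 0.77382 g/L.

0.774 g/L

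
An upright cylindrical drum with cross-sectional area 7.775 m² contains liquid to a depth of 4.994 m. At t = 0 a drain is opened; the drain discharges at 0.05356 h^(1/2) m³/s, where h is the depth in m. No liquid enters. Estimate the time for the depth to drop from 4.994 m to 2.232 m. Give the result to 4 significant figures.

Unsteady balance on liquid volume: A dh/dt = −0.05356 √h.
Separate and integrate: 2(√h − √h₀) = −(0.05356/A) t.
t = 2A(√h₀ − √h)/0.05356 = 2·7.775·(√4.994 − √2.232)/0.05356
  = 15.5500 × (2.23473 − 1.49399) / 0.05356 = 215.057 s.

215.1 s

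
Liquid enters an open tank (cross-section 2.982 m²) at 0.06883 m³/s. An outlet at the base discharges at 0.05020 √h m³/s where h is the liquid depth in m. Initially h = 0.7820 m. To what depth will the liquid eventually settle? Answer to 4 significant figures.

A dh/dt = Q_in − 0.05020 √h. Steady state requires inflow = outflow:
Q_in = 0.05020 √h_ss ⇒ √h_ss = 0.06883/0.05020 = 1.37112.
h_ss = 1.37112² = 1.87996 m. (Since h₀ = 0.7820 m < h_ss, the level will rise toward this value.)

1.880 m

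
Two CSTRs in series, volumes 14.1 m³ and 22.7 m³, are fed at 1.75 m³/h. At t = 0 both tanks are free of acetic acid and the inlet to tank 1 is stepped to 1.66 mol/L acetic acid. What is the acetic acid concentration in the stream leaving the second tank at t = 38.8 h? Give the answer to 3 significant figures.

Each tank obeys Vᵢ dCᵢ/dt = Q(Cᵢ₋₁ − Cᵢ), so τᵢ = Vᵢ/Q.
τ₁ = 14.1/1.75 = 8.0571 h; τ₂ = 22.7/1.75 = 12.971 h.
Solving the cascade with C₁(0)=C₂(0)=0 gives C₂(t) = C_in[1 − (τ₁ e^(−t/τ₁) − τ₂ e^(−t/τ₂))/(τ₁ − τ₂)].
At t = 38.8: e^(−t/τ₁) = 0.0081023, e^(−t/τ₂) = 0.050228.
C₂ = 1.66·[1 − (8.0571·0.0081023 − 12.971·0.050228)/(-4.9143)] = 1.66·0.88071 = 1.4620 mol/L.

1.46 mol/L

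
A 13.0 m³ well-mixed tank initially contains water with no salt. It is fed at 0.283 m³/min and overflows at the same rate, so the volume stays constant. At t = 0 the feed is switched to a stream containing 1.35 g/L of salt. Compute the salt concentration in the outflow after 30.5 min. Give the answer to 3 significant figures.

Accumulation = in − out for the solute gives V dC/dt = Q(C_in − C).
Rewrite as dC/dt + C/τ = C_in/τ, τ = V/Q = 45.936 min.
Integrating: C(t) = C_in + (C₀ − C_in) e^(−t/τ).
C(30.5) = 1.35 + (0 − 1.35)·e^(−30.5/45.936) = 1.35 + (-1.3500)·0.51481 = 0.65501 g/L.

0.655 g/L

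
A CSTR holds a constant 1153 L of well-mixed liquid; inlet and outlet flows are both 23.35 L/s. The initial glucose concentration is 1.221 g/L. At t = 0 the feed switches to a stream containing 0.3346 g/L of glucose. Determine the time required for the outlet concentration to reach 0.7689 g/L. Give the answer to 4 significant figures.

35.23 s

Unsteady species balance (constant V, well mixed): V dC/dt = Q(C_in − C), so τ = V/Q = 49.3790 s.
C(t) = C_in + (C₀ − C_in) e^(−t/τ). Set C = 0.7689 and solve for t:
e^(−t/τ) = (C − C_in)/(C₀ − C_in) = (0.7689 − 0.3346)/(1.221 − 0.3346) = 0.489959
t = −τ ln(…) = 49.3790 × 0.713433 = 35.2286 s.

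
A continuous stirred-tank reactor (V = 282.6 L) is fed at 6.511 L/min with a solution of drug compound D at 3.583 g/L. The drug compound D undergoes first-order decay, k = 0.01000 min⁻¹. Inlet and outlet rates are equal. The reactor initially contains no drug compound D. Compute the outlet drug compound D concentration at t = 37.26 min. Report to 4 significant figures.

1.769 g/L

V dC/dt = Q(C_in − C) − k V C.
This is linear with rate a = Q/V + k = 0.0330396 min⁻¹.
C_ss = Q C_in/(Q + kV) = 2.49854 g/L; C(t) = C_ss + (C₀ − C_ss) e^(−a t).
C(37.26) = 2.49854 + (-2.49854)·e^(−0.0330396·37.26) = 2.49854 + (-2.49854)·0.291984 = 1.76901 g/L.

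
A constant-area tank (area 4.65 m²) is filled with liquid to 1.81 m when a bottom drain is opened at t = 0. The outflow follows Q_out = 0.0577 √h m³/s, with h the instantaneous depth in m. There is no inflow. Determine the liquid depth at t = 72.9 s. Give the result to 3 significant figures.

Accumulation of liquid (constant cross-section A): A dh/dt = −0.0577 √h.
∫ h^(−1/2) dh = −(0.0577/A) ∫ dt, giving 2√h = 2√h₀ − (0.0577/A) t.
√h = √1.81 − 0.0577·72.9/(2·4.65) = 1.3454 − 0.45229 = 0.89307.
h = 0.89307² = 0.79757 m.

0.798 m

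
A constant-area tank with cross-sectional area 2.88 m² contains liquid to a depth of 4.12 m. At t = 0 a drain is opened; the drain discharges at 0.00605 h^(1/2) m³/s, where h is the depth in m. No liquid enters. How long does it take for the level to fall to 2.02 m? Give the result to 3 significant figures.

Accumulation of liquid (constant cross-section A): A dh/dt = −0.00605 √h.
∫ h^(−1/2) dh = −(0.00605/A) ∫ dt, giving 2√h = 2√h₀ − (0.00605/A) t.
t = 2A(√h₀ − √h)/0.00605 = 2·2.88·(√4.12 − √2.02)/0.00605
  = 5.7600 × (2.0298 − 1.4213) / 0.00605 = 579.34 s.

579 s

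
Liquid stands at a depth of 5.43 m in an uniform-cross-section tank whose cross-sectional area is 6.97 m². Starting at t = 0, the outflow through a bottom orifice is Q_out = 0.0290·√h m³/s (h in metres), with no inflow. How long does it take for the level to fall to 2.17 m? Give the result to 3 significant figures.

412 s

Accumulation of liquid (constant cross-section A): A dh/dt = −0.0290 √h.
∫ h^(−1/2) dh = −(0.0290/A) ∫ dt, giving 2√h = 2√h₀ − (0.0290/A) t.
t = 2A(√h₀ − √h)/0.0290 = 2·6.97·(√5.43 − √2.17)/0.0290
  = 13.940 × (2.3302 − 1.4731) / 0.0290 = 412.02 s.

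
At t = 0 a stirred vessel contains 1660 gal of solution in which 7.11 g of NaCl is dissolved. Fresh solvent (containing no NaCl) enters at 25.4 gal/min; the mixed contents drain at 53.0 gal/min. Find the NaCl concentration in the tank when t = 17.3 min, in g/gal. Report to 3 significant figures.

Total volume: dV/dt = Q_in − Q_out = -27.600 gal/min, so V(t) = 1660 − 27.600 t and V(17.3) = 1182.5 gal.
No NaCl enters, so dm/dt = −Q_out · (m/V).
Separate: dm/m = −Q_out dt/V(t) ⇒ ln(m/m₀) = −(Q_out/(Q_in−Q_out)) ln(V/V₀).
m = m₀ (V₀/V)^(Q_out/(Q_in−Q_out)) = 7.11 × (1660/1182.5)^(-1.9203) = 3.7069 g.
C = m/V = 3.7069/1182.5 = 0.0031348 g/gal.

0.00313 g/gal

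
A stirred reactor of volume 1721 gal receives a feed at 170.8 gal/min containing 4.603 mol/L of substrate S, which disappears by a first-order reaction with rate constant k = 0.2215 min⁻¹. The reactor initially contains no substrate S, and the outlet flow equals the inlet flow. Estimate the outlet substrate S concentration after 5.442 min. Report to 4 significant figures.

1.176 mol/L

V dC/dt = Q(C_in − C) − k V C.
dC/dt = (Q/V) C_in − (Q/V + k) C; effective rate a = Q/V + k = 0.0992446 + 0.2215 = 0.320745 min⁻¹.
C_ss = Q C_in/(Q + kV) = 1.42426 mol/L; C(t) = C_ss + (C₀ − C_ss) e^(−a t).
C(5.442) = 1.42426 + (-1.42426)·e^(−0.320745·5.442) = 1.42426 + (-1.42426)·0.174559 = 1.17564 mol/L.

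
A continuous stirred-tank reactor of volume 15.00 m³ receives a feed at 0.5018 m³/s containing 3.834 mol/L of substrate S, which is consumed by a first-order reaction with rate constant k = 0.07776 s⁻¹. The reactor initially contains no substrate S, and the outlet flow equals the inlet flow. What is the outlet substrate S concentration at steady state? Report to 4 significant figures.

Species balance: V dC/dt = Q C_in − Q C − k V C.
At steady state: 0 = Q C_in − (Q + kV) C_ss, so C_ss = Q C_in/(Q + kV).
C_ss = 0.5018·3.834/(0.5018 + 0.07776·15.00) = 1.92390/1.66820 = 1.15328 mol/L.

1.153 mol/L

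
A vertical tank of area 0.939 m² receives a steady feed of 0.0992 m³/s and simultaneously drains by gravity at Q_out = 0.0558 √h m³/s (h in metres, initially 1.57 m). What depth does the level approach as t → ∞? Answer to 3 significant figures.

3.16 m

Level balance: A dh/dt = 0.0992 − 0.0558 √h. Setting dh/dt = 0:
Q_in = 0.0558 √h_ss ⇒ √h_ss = 0.0992/0.0558 = 1.7778.
h_ss = 1.7778² = 3.1605 m. (Since h₀ = 1.57 m < h_ss, the level will rise toward this value.)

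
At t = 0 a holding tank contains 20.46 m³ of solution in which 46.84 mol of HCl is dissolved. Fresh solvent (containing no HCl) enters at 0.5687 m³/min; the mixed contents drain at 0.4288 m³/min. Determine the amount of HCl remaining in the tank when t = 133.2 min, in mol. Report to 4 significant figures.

6.437 mol

Total volume: dV/dt = Q_in − Q_out = 0.139900 m³/min, so V(t) = 20.46 + 0.139900 t and V(133.2) = 39.0947 m³.
Solute balance: dm/dt = 0 − Q_out C = −Q_out m/V(t).
dm/m = −Q_out dt/(V₀ + 0.139900 t); integrating gives ln(m/m₀) = −(Q_out/(Q_in−Q_out)) ln(V/V₀).
m = m₀ (V₀/V)^(Q_out/(Q_in−Q_out)) = 46.84 × (20.46/39.0947)^(3.06505) = 6.43708 mol.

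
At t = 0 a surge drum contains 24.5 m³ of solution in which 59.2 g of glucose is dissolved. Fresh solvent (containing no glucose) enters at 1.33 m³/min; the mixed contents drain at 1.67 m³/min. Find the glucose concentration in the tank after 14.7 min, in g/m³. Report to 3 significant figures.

0.990 g/m³

Total volume: dV/dt = Q_in − Q_out = -0.34000 m³/min, so V(t) = 24.5 − 0.34000 t and V(14.7) = 19.502 m³.
Solute balance: dm/dt = 0 − Q_out C = −Q_out m/V(t).
dm/m = −Q_out dt/(V₀ − 0.34000 t); integrating gives ln(m/m₀) = −(Q_out/(Q_in−Q_out)) ln(V/V₀).
m = m₀ (V₀/V)^(Q_out/(Q_in−Q_out)) = 59.2 × (24.5/19.502)^(-4.9118) = 19.303 g.
C = m/V = 19.303/19.502 = 0.98981 g/m³.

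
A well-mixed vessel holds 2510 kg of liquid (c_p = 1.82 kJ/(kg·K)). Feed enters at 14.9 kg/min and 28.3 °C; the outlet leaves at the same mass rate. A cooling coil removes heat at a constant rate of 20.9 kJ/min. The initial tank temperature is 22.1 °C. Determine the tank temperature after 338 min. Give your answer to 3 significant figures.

Unsteady energy balance on the tank contents: M c_p dT/dt = ṁ c_p (T_in − T) − 20.9.
Rearrange: dT/dt = (T_ss − T)/τ with τ = M/ṁ = 168.46 min and T_ss = T_in − Q̇/(ṁ c_p) = 27.529 °C.
Integrating: T(t) = T_ss + (T₀ − T_ss) e^(−t/τ).
T(338) = 27.529 + (-5.4293)·e^(−338/168.46) = 27.529 + (-5.4293)·0.13446 = 26.799 °C.

26.8 °C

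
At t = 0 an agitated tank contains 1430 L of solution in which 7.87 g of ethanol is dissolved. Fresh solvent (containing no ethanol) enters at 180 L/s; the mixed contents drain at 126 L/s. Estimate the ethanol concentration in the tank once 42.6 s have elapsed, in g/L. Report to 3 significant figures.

Total volume: dV/dt = Q_in − Q_out = 54.000 L/s, so V(t) = 1430 + 54.000 t and V(42.6) = 3730.4 L.
Species balance (pure solvent in): dm/dt = −Q_out · m/V(t).
dm/m = −Q_out dt/(V₀ + 54.000 t); integrating gives ln(m/m₀) = −(Q_out/(Q_in−Q_out)) ln(V/V₀).
m = m₀ (V₀/V)^(Q_out/(Q_in−Q_out)) = 7.87 × (1430/3730.4)^(2.3333) = 0.84010 g.
C = m/V = 0.84010/3730.4 = 0.00022520 g/L.

0.000225 g/L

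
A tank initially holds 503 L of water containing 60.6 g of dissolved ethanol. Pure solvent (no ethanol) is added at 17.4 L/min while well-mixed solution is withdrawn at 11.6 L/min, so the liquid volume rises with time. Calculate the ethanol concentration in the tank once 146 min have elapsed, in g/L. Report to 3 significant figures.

0.00623 g/L

Total volume: dV/dt = Q_in − Q_out = 5.8000 L/min, so V(t) = 503 + 5.8000 t and V(146) = 1349.8 L.
No ethanol enters, so dm/dt = −Q_out · (m/V).
Separate: dm/m = −Q_out dt/V(t) ⇒ ln(m/m₀) = −(Q_out/(Q_in−Q_out)) ln(V/V₀).
m = m₀ (V₀/V)^(Q_out/(Q_in−Q_out)) = 60.6 × (503/1349.8)^(2.0000) = 8.4153 g.
C = m/V = 8.4153/1349.8 = 0.0062345 g/L.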